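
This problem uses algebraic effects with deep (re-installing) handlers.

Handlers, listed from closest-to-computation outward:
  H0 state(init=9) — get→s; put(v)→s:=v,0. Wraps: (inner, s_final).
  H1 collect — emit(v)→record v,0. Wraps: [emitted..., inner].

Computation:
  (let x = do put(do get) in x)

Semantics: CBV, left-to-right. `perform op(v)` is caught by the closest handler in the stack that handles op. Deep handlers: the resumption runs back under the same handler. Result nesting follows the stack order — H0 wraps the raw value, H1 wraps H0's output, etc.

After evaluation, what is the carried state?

Answer: 9

Working:
get @ H0 ⇒ 9
put(9) @ H0 ⇒ s:=9
H0 returns (0, 9)
H1 returns [(0, 9)]
= [(0, 9)]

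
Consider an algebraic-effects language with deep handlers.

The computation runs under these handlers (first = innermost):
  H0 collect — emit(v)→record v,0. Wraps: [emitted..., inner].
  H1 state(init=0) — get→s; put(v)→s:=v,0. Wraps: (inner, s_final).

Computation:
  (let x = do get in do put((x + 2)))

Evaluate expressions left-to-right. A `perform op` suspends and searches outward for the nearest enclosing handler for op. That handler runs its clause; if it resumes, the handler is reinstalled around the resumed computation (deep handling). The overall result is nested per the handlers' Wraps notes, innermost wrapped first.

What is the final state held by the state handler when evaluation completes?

Answer: 2

Evaluation trace:
get @ H1 ⇒ 0
put(2) @ H1 ⇒ s:=2
H0 returns [0]
H1 returns ([0], 2)
= ([0], 2)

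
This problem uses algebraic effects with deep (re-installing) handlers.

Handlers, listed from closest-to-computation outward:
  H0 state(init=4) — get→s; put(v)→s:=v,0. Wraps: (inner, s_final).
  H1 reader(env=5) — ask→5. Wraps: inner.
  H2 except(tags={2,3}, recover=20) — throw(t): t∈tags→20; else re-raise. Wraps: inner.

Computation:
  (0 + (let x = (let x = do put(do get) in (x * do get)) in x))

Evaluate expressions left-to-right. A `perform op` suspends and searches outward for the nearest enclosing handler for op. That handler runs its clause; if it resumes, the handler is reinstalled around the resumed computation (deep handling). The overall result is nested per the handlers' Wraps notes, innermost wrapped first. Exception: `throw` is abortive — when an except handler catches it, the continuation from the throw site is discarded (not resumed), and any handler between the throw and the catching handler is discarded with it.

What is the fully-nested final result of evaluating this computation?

Working:
get @ H0 ⇒ 4
put(4) @ H0 ⇒ s:=4
get @ H0 ⇒ 4
H0 returns (0, 4)
H1 returns (0, 4)
H2 returns (0, 4)
= (0, 4)

Answer: (0, 4)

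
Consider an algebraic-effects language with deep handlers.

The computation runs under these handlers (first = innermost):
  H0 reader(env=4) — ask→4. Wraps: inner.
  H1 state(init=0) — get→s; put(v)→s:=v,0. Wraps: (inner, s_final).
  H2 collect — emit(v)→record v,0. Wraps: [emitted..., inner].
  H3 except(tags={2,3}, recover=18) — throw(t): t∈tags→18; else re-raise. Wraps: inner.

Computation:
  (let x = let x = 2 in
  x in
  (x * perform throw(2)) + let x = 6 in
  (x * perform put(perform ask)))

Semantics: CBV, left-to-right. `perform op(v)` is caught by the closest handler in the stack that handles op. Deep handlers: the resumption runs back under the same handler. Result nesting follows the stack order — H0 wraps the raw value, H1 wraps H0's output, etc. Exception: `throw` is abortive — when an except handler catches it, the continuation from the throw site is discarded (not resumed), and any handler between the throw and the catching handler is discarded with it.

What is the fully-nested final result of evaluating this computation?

Answer: 18

Working:
throw(2) @ H3 caught ⇒ 18
= 18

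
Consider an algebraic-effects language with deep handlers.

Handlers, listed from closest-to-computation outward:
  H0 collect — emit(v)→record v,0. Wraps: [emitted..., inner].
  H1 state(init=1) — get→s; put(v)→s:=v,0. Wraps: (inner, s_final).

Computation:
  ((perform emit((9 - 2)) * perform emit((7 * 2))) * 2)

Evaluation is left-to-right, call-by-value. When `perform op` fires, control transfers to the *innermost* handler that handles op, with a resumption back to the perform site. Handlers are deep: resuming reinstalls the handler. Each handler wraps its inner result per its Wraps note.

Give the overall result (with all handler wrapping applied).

Answer: ([7, 14, 0], 1)

Step-by-step:
emit(7) @ H0 ⇒ out+=7
emit(14) @ H0 ⇒ out+=14
H0 returns [7, 14, 0]
H1 returns ([7, 14, 0], 1)
= ([7, 14, 0], 1)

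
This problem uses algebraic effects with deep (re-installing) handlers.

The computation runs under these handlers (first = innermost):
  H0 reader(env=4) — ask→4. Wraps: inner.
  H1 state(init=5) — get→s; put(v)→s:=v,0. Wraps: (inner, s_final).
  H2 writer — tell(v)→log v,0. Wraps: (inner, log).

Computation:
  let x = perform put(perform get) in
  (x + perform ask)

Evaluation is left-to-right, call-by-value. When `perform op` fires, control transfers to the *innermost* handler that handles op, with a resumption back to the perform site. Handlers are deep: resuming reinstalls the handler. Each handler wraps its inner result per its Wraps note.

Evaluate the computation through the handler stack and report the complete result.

Working:
get @ H1 ⇒ 5
put(5) @ H1 ⇒ s:=5
ask @ H0 ⇒ 4
H0 returns 4
H1 returns (4, 5)
H2 returns ((4, 5), ())
= ((4, 5), ())

Answer: ((4, 5), ())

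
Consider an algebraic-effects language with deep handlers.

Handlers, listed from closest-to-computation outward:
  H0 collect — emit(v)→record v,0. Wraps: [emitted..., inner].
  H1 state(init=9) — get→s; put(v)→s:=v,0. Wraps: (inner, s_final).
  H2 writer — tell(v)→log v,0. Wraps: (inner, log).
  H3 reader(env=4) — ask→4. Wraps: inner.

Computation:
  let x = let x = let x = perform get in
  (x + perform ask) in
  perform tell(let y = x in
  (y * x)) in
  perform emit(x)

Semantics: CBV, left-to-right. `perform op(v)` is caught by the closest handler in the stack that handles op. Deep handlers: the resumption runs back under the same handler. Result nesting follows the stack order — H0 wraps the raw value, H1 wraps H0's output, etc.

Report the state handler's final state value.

Answer: 9

Working:
get @ H1 ⇒ 9
ask @ H3 ⇒ 4
tell(169) @ H2 ⇒ log+=169
emit(0) @ H0 ⇒ out+=0
H0 returns [0, 0]
H1 returns ([0, 0], 9)
H2 returns (([0, 0], 9), (169))
H3 returns (([0, 0], 9), (169))
= (([0, 0], 9), (169))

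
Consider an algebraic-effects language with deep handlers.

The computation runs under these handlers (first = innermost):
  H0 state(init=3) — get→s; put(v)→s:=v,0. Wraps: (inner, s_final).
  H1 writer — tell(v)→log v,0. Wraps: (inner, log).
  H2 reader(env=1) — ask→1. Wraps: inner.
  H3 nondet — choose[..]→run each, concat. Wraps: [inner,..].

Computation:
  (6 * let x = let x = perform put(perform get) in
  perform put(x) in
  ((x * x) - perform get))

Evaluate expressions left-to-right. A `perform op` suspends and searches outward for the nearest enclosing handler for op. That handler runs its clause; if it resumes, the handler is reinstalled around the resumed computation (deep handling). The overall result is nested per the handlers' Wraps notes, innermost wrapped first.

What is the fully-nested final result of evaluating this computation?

Working:
get @ H0 ⇒ 3
put(3) @ H0 ⇒ s:=3
put(0) @ H0 ⇒ s:=0
get @ H0 ⇒ 0
H0 returns (0, 0)
H1 returns ((0, 0), ())
H2 returns ((0, 0), ())
H3 returns [((0, 0), ())]
= [((0, 0), ())]

Answer: [((0, 0), ())]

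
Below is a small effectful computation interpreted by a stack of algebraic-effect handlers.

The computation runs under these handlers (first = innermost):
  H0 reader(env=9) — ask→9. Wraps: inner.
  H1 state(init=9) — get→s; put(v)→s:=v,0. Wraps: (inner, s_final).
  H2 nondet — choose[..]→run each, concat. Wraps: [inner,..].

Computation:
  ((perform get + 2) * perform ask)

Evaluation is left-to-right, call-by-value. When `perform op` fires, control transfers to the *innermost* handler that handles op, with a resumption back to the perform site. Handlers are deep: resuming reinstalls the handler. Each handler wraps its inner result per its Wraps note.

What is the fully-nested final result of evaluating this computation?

Working:
get @ H1 ⇒ 9
ask @ H0 ⇒ 9
H0 returns 99
H1 returns (99, 9)
H2 returns [(99, 9)]
= [(99, 9)]

Answer: [(99, 9)]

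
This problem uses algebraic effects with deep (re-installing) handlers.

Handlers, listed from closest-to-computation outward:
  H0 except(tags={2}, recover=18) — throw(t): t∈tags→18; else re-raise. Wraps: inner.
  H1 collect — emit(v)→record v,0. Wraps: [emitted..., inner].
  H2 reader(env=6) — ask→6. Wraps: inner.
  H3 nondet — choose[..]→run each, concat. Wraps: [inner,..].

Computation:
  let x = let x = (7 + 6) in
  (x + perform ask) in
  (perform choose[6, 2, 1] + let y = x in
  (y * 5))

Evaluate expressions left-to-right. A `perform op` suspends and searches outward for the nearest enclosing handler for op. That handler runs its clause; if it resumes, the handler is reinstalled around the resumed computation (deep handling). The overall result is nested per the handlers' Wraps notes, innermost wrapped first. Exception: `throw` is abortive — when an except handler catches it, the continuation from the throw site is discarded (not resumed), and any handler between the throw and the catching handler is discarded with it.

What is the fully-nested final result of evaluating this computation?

Evaluation trace:
ask @ H2 ⇒ 6
choose[6, 2, 1] @ H3
  branch[0] choose=6:
    H0 returns 101
    H1 returns [101]
    H2 returns [101]
    H3 returns [[101]]
  branch[1] choose=2:
    H0 returns 97
    H1 returns [97]
    H2 returns [97]
    H3 returns [[97]]
  branch[2] choose=1:
    H0 returns 96
    H1 returns [96]
    H2 returns [96]
    H3 returns [[96]]
= [[101], [97], [96]]

Answer: [[101], [97], [96]]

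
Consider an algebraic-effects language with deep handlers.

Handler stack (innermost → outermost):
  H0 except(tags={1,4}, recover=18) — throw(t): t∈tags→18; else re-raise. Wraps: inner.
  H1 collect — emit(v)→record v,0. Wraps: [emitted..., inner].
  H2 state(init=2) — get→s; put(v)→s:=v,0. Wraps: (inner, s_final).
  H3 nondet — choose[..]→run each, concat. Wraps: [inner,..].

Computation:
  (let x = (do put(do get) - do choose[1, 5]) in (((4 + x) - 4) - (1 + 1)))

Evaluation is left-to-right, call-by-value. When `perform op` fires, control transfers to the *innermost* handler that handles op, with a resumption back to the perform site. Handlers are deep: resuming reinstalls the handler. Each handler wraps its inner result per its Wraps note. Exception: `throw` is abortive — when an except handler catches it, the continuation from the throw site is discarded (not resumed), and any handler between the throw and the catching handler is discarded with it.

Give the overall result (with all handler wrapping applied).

Answer: [([-3], 2), ([-7], 2)]

Evaluation trace:
get @ H2 ⇒ 2
put(2) @ H2 ⇒ s:=2
choose[1, 5] @ H3
  branch[0] choose=1:
    H0 returns -3
    H1 returns [-3]
    H2 returns ([-3], 2)
    H3 returns [([-3], 2)]
  branch[1] choose=5:
    H0 returns -7
    H1 returns [-7]
    H2 returns ([-7], 2)
    H3 returns [([-7], 2)]
= [([-3], 2), ([-7], 2)]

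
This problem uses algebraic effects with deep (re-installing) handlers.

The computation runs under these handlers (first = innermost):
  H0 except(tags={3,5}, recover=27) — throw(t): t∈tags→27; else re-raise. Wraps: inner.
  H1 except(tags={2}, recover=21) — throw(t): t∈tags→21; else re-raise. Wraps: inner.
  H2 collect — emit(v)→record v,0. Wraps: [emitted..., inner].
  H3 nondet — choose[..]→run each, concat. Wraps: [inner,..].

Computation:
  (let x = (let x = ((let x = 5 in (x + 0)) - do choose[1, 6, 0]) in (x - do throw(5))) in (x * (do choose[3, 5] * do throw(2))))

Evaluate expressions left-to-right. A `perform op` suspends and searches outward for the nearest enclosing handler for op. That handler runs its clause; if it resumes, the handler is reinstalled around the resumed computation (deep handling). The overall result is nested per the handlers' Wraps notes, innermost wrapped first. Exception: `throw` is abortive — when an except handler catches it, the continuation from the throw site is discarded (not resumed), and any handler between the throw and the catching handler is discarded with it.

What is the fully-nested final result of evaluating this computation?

Answer: [[27], [27], [27]]

Evaluation trace:
choose[1, 6, 0] @ H3
  branch[0] choose=1:
    throw(5) @ H0 caught ⇒ 27
    H1 returns 27
    H2 returns [27]
    H3 returns [[27]]
  branch[1] choose=6:
    throw(5) @ H0 caught ⇒ 27
    H1 returns 27
    H2 returns [27]
    H3 returns [[27]]
  branch[2] choose=0:
    throw(5) @ H0 caught ⇒ 27
    H1 returns 27
    H2 returns [27]
    H3 returns [[27]]
= [[27], [27], [27]]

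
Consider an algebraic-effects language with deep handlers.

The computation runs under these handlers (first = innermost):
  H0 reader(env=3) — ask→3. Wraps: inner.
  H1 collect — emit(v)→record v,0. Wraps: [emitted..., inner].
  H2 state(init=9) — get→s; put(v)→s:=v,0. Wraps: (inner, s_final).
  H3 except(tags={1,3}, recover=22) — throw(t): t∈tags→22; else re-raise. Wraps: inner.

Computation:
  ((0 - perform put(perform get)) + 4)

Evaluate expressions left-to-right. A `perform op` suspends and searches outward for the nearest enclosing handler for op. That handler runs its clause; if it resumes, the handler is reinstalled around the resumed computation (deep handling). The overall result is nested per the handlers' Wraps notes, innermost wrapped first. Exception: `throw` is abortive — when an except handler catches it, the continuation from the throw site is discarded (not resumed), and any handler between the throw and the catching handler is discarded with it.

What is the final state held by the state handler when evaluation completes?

Answer: 9

Step-by-step:
get @ H2 ⇒ 9
put(9) @ H2 ⇒ s:=9
H0 returns 4
H1 returns [4]
H2 returns ([4], 9)
H3 returns ([4], 9)
= ([4], 9)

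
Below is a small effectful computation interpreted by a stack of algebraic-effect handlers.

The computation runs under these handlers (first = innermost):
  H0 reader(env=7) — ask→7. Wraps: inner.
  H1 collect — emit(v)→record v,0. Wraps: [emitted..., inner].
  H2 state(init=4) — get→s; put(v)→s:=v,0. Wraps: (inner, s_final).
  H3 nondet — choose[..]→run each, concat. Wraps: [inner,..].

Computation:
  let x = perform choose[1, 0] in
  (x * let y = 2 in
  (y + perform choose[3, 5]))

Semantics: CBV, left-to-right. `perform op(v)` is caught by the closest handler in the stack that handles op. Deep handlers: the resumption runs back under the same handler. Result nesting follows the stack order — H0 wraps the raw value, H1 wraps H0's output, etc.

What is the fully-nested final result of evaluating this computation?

Step-by-step:
choose[1, 0] @ H3
  branch[0] choose=1:
    choose[3, 5] @ H3
      branch[0] choose=3:
        H0 returns 5
        H1 returns [5]
        H2 returns ([5], 4)
        H3 returns [([5], 4)]
      branch[1] choose=5:
        H0 returns 7
        H1 returns [7]
        H2 returns ([7], 4)
        H3 returns [([7], 4)]
  branch[1] choose=0:
    choose[3, 5] @ H3
      branch[0] choose=3:
        H0 returns 0
        H1 returns [0]
        H2 returns ([0], 4)
        H3 returns [([0], 4)]
      branch[1] choose=5:
        H0 returns 0
        H1 returns [0]
        H2 returns ([0], 4)
        H3 returns [([0], 4)]
= [([5], 4), ([7], 4), ([0], 4), ([0], 4)]

Answer: [([5], 4), ([7], 4), ([0], 4), ([0], 4)]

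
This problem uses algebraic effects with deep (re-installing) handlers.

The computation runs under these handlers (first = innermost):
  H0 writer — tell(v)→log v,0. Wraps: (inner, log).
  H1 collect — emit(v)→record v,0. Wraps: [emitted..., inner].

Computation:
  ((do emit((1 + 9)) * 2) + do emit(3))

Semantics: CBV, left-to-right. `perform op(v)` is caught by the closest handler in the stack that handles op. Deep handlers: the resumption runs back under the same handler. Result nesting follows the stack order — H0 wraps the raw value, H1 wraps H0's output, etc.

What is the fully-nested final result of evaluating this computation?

Working:
emit(10) @ H1 ⇒ out+=10
emit(3) @ H1 ⇒ out+=3
H0 returns (0, ())
H1 returns [10, 3, (0, ())]
= [10, 3, (0, ())]

Answer: [10, 3, (0, ())]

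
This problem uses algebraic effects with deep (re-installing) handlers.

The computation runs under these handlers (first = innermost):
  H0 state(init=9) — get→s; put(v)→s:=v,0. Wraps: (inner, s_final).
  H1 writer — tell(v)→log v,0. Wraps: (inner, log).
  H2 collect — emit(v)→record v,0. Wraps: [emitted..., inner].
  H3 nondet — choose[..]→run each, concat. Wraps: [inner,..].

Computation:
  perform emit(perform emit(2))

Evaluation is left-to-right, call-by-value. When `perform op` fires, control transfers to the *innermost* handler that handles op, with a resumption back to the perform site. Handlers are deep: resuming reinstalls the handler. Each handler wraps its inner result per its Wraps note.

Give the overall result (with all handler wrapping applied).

Answer: [[2, 0, ((0, 9), ())]]

Step-by-step:
emit(2) @ H2 ⇒ out+=2
emit(0) @ H2 ⇒ out+=0
H0 returns (0, 9)
H1 returns ((0, 9), ())
H2 returns [2, 0, ((0, 9), ())]
H3 returns [[2, 0, ((0, 9), ())]]
= [[2, 0, ((0, 9), ())]]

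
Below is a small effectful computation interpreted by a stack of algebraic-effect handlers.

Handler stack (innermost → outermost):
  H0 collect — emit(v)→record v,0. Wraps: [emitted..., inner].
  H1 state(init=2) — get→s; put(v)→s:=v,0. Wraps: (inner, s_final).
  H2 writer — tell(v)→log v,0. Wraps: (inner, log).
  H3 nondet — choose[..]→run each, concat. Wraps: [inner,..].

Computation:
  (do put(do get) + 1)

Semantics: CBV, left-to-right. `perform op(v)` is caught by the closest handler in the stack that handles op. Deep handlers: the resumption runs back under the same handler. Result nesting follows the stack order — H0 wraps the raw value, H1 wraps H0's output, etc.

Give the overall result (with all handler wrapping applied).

Working:
get @ H1 ⇒ 2
put(2) @ H1 ⇒ s:=2
H0 returns [1]
H1 returns ([1], 2)
H2 returns (([1], 2), ())
H3 returns [(([1], 2), ())]
= [(([1], 2), ())]

Answer: [(([1], 2), ())]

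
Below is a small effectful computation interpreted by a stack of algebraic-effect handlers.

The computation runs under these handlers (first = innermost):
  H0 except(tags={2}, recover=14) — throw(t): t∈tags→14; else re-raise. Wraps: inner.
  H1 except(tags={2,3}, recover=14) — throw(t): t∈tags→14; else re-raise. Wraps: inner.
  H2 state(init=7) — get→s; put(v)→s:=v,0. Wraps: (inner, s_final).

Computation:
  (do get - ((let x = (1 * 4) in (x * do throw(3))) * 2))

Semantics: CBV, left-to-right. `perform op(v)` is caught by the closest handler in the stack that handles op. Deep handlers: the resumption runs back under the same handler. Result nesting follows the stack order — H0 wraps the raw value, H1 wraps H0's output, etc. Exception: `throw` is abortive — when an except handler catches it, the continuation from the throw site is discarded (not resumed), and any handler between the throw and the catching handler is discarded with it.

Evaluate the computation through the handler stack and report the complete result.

Answer: (14, 7)

Step-by-step:
get @ H2 ⇒ 7
throw(3) @ H0 re-raised
throw(3) @ H1 caught ⇒ 14
H2 returns (14, 7)
= (14, 7)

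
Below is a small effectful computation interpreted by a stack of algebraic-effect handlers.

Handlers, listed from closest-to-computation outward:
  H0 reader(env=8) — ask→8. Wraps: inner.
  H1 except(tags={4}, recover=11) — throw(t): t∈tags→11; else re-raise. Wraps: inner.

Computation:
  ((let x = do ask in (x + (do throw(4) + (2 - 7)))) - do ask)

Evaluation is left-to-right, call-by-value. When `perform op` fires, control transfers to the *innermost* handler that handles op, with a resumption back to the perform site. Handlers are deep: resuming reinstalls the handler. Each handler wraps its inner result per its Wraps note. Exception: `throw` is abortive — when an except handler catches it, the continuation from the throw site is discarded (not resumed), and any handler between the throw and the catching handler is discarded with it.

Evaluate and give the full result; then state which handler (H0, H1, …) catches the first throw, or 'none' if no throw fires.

Step-by-step:
ask @ H0 ⇒ 8
throw(4) @ H1 caught ⇒ 11
= 11

Answer: 11 ; first throw caught by: H1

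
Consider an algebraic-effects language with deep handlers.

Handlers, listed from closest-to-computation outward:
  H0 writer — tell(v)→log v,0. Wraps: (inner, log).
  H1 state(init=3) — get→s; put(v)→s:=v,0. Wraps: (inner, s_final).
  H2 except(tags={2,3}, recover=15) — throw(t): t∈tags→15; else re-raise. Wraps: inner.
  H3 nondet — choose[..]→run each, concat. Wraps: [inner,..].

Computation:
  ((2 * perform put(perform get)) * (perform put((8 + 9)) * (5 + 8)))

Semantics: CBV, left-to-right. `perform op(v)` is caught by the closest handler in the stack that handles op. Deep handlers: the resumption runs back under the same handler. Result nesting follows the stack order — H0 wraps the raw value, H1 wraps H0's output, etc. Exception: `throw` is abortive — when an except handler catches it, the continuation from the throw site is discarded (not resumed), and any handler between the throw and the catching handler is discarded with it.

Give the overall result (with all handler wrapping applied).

Answer: [((0, ()), 17)]

Step-by-step:
get @ H1 ⇒ 3
put(3) @ H1 ⇒ s:=3
put(17) @ H1 ⇒ s:=17
H0 returns (0, ())
H1 returns ((0, ()), 17)
H2 returns ((0, ()), 17)
H3 returns [((0, ()), 17)]
= [((0, ()), 17)]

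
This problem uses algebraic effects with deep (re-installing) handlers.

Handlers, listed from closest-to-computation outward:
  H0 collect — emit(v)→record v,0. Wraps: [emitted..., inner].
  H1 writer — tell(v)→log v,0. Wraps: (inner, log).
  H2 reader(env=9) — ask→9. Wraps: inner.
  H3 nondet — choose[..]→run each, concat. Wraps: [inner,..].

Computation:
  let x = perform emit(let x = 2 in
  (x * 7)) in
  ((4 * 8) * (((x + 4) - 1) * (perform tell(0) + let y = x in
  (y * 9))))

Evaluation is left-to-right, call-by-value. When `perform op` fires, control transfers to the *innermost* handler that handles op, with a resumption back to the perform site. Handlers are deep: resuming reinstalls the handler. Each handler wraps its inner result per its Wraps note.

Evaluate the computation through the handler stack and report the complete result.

Evaluation trace:
emit(14) @ H0 ⇒ out+=14
tell(0) @ H1 ⇒ log+=0
H0 returns [14, 0]
H1 returns ([14, 0], (0))
H2 returns ([14, 0], (0))
H3 returns [([14, 0], (0))]
= [([14, 0], (0))]

Answer: [([14, 0], (0))]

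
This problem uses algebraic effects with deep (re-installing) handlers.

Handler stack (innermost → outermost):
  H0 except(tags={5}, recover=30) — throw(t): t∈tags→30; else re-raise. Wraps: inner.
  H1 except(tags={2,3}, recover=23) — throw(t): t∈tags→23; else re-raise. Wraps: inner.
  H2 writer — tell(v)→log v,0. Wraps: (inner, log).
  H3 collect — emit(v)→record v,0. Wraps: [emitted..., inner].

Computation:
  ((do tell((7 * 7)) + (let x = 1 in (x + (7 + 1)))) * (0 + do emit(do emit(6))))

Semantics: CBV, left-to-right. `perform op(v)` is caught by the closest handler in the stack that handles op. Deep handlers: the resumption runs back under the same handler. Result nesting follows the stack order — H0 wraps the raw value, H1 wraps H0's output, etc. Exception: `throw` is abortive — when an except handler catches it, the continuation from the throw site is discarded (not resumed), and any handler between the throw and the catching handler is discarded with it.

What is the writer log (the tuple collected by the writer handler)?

Step-by-step:
tell(49) @ H2 ⇒ log+=49
emit(6) @ H3 ⇒ out+=6
emit(0) @ H3 ⇒ out+=0
H0 returns 0
H1 returns 0
H2 returns (0, (49))
H3 returns [6, 0, (0, (49))]
= [6, 0, (0, (49))]

Answer: (49)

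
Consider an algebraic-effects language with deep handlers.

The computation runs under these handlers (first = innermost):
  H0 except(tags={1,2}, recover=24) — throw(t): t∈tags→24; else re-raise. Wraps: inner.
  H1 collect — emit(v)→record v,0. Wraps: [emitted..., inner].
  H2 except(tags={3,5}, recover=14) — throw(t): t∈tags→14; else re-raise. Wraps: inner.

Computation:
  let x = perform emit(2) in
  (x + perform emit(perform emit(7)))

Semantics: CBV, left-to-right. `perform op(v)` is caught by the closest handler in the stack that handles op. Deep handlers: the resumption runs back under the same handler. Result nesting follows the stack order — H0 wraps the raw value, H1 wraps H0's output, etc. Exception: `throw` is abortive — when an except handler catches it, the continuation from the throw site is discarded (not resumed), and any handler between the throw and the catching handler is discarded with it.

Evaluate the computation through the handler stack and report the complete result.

Working:
emit(2) @ H1 ⇒ out+=2
emit(7) @ H1 ⇒ out+=7
emit(0) @ H1 ⇒ out+=0
H0 returns 0
H1 returns [2, 7, 0, 0]
H2 returns [2, 7, 0, 0]
= [2, 7, 0, 0]

Answer: [2, 7, 0, 0]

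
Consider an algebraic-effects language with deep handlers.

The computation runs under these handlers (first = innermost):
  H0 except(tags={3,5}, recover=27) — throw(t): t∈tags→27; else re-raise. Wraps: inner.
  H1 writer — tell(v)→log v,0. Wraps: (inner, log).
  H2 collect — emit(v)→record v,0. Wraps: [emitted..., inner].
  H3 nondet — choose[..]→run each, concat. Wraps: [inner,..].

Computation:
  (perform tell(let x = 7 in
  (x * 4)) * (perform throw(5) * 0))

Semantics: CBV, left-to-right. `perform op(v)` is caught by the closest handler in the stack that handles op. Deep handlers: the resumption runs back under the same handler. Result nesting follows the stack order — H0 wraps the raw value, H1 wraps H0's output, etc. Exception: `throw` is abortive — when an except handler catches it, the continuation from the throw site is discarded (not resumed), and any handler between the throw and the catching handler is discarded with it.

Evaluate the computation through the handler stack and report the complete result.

Evaluation trace:
tell(28) @ H1 ⇒ log+=28
throw(5) @ H0 caught ⇒ 27
H1 returns (27, (28))
H2 returns [(27, (28))]
H3 returns [[(27, (28))]]
= [[(27, (28))]]

Answer: [[(27, (28))]]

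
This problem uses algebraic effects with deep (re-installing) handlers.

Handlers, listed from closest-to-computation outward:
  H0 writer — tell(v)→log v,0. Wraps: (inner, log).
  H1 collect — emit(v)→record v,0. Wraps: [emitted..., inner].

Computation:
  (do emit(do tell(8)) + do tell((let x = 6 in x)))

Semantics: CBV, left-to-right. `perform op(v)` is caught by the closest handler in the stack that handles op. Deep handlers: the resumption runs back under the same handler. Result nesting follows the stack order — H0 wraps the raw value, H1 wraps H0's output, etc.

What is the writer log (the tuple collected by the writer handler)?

Answer: (8, 6)

Working:
tell(8) @ H0 ⇒ log+=8
emit(0) @ H1 ⇒ out+=0
tell(6) @ H0 ⇒ log+=6
H0 returns (0, (8, 6))
H1 returns [0, (0, (8, 6))]
= [0, (0, (8, 6))]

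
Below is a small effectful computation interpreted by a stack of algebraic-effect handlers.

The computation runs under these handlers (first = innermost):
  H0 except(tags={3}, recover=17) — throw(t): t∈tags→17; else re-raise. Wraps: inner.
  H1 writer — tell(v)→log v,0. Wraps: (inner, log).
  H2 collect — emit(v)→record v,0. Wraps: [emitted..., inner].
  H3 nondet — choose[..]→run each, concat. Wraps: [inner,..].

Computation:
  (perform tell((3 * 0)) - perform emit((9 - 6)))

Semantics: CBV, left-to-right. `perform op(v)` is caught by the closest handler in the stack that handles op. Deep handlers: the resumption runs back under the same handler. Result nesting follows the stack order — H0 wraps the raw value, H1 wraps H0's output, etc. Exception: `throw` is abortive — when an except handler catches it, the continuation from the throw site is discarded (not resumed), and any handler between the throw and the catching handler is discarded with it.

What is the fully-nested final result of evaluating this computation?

Answer: [[3, (0, (0))]]

Evaluation trace:
tell(0) @ H1 ⇒ log+=0
emit(3) @ H2 ⇒ out+=3
H0 returns 0
H1 returns (0, (0))
H2 returns [3, (0, (0))]
H3 returns [[3, (0, (0))]]
= [[3, (0, (0))]]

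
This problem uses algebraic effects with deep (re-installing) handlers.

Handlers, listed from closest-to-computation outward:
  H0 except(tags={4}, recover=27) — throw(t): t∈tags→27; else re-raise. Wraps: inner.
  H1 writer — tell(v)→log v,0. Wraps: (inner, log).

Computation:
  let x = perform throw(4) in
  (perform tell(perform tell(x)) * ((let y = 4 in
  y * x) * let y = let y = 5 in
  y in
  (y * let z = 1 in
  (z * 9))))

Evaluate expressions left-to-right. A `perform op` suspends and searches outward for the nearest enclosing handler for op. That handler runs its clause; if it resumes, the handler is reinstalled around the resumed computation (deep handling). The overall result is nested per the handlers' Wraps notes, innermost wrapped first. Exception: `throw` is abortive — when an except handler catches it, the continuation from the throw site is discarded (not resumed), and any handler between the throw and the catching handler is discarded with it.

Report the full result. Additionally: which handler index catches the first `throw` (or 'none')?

Answer: (27, ()) ; first throw caught by: H0

Step-by-step:
throw(4) @ H0 caught ⇒ 27
H1 returns (27, ())
= (27, ())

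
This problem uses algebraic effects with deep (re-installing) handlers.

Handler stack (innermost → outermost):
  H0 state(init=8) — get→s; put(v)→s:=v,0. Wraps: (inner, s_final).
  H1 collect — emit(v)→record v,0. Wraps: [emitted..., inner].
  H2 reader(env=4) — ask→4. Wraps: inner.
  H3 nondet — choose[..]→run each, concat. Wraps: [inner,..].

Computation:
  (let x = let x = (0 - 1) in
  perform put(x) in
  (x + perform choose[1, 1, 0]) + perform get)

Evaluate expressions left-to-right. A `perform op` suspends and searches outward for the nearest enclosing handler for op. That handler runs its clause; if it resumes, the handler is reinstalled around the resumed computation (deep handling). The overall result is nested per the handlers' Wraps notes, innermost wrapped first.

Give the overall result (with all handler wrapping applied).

Answer: [[(0, -1)], [(0, -1)], [(-1, -1)]]

Evaluation trace:
put(-1) @ H0 ⇒ s:=-1
choose[1, 1, 0] @ H3
  branch[0] choose=1:
    get @ H0 ⇒ -1
    H0 returns (0, -1)
    H1 returns [(0, -1)]
    H2 returns [(0, -1)]
    H3 returns [[(0, -1)]]
  branch[1] choose=1:
    get @ H0 ⇒ -1
    H0 returns (0, -1)
    H1 returns [(0, -1)]
    H2 returns [(0, -1)]
    H3 returns [[(0, -1)]]
  branch[2] choose=0:
    get @ H0 ⇒ -1
    H0 returns (-1, -1)
    H1 returns [(-1, -1)]
    H2 returns [(-1, -1)]
    H3 returns [[(-1, -1)]]
= [[(0, -1)], [(0, -1)], [(-1, -1)]]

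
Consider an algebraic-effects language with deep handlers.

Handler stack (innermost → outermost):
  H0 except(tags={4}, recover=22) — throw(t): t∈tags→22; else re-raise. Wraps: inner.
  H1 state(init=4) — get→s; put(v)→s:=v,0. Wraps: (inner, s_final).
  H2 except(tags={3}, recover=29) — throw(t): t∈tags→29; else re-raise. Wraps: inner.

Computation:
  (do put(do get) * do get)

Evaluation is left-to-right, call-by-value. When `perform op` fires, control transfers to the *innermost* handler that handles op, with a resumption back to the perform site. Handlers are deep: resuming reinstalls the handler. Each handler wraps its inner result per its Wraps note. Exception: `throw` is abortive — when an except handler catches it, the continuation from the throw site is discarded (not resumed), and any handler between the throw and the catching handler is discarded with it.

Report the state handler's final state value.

Answer: 4

Step-by-step:
get @ H1 ⇒ 4
put(4) @ H1 ⇒ s:=4
get @ H1 ⇒ 4
H0 returns 0
H1 returns (0, 4)
H2 returns (0, 4)
= (0, 4)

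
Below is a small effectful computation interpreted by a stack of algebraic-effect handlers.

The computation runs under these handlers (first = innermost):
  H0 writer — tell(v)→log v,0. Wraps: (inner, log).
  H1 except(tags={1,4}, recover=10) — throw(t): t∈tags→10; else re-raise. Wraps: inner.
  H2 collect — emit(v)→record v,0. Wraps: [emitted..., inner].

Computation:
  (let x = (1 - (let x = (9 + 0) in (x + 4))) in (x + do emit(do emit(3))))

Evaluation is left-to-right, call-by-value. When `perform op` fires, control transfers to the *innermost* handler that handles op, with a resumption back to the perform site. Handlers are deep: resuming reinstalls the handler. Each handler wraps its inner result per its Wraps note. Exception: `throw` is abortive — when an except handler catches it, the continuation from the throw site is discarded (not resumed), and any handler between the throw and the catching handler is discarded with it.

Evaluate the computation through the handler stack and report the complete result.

Answer: [3, 0, (-12, ())]

Step-by-step:
emit(3) @ H2 ⇒ out+=3
emit(0) @ H2 ⇒ out+=0
H0 returns (-12, ())
H1 returns (-12, ())
H2 returns [3, 0, (-12, ())]
= [3, 0, (-12, ())]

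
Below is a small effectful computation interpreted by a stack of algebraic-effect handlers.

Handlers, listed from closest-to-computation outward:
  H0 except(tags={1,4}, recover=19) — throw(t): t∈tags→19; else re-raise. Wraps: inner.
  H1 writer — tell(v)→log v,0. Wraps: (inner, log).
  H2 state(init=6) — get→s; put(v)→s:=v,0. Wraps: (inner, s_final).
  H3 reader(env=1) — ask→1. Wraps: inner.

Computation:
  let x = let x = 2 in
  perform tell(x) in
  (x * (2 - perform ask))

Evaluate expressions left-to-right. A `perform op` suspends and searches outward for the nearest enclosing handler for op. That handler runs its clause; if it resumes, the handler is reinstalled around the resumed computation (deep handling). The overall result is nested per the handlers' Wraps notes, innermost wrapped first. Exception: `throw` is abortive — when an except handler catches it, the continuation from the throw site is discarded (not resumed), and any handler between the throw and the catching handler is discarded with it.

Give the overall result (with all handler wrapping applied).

Answer: ((0, (2)), 6)

Evaluation trace:
tell(2) @ H1 ⇒ log+=2
ask @ H3 ⇒ 1
H0 returns 0
H1 returns (0, (2))
H2 returns ((0, (2)), 6)
H3 returns ((0, (2)), 6)
= ((0, (2)), 6)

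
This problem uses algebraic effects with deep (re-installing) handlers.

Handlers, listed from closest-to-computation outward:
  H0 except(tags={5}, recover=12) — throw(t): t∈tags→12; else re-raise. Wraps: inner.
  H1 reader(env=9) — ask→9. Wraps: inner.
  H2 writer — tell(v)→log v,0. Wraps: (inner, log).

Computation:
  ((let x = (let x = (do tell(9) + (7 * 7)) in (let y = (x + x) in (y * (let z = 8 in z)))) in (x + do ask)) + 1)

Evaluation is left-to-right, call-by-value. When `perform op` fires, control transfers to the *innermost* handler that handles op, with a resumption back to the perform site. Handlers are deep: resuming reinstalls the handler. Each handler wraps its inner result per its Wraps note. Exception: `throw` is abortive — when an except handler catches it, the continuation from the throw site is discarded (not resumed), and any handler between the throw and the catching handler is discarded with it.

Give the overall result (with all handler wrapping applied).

Answer: (794, (9))

Step-by-step:
tell(9) @ H2 ⇒ log+=9
ask @ H1 ⇒ 9
H0 returns 794
H1 returns 794
H2 returns (794, (9))
= (794, (9))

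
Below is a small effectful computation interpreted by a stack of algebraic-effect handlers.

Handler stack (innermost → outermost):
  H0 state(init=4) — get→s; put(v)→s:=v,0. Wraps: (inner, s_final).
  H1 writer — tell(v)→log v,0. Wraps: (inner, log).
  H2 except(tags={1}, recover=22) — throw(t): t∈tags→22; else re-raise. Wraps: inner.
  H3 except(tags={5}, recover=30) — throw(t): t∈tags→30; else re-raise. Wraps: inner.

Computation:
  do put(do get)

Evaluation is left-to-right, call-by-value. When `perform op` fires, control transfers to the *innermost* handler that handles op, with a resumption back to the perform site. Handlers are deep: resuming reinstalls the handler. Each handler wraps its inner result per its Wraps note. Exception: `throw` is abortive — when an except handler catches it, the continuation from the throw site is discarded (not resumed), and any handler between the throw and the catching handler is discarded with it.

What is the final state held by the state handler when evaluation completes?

Evaluation trace:
get @ H0 ⇒ 4
put(4) @ H0 ⇒ s:=4
H0 returns (0, 4)
H1 returns ((0, 4), ())
H2 returns ((0, 4), ())
H3 returns ((0, 4), ())
= ((0, 4), ())

Answer: 4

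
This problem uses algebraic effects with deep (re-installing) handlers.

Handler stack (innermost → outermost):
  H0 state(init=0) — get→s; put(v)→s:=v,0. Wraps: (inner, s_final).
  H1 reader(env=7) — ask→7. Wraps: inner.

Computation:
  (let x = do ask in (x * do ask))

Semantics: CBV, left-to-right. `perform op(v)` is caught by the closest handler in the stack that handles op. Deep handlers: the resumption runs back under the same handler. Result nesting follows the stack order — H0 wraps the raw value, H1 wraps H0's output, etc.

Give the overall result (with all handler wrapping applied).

Working:
ask @ H1 ⇒ 7
ask @ H1 ⇒ 7
H0 returns (49, 0)
H1 returns (49, 0)
= (49, 0)

Answer: (49, 0)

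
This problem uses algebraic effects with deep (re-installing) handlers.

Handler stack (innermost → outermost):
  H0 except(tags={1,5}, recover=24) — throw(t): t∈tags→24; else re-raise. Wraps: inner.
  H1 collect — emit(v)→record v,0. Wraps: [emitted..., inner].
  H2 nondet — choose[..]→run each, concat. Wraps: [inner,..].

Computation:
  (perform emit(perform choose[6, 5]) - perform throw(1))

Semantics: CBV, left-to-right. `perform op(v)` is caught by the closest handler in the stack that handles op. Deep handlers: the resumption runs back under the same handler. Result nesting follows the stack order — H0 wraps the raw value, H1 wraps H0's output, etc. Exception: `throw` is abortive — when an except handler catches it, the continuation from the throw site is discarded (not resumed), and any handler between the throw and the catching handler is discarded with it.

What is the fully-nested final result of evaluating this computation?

Answer: [[6, 24], [5, 24]]

Step-by-step:
choose[6, 5] @ H2
  branch[0] choose=6:
    emit(6) @ H1 ⇒ out+=6
    throw(1) @ H0 caught ⇒ 24
    H1 returns [6, 24]
    H2 returns [[6, 24]]
  branch[1] choose=5:
    emit(5) @ H1 ⇒ out+=5
    throw(1) @ H0 caught ⇒ 24
    H1 returns [5, 24]
    H2 returns [[5, 24]]
= [[6, 24], [5, 24]]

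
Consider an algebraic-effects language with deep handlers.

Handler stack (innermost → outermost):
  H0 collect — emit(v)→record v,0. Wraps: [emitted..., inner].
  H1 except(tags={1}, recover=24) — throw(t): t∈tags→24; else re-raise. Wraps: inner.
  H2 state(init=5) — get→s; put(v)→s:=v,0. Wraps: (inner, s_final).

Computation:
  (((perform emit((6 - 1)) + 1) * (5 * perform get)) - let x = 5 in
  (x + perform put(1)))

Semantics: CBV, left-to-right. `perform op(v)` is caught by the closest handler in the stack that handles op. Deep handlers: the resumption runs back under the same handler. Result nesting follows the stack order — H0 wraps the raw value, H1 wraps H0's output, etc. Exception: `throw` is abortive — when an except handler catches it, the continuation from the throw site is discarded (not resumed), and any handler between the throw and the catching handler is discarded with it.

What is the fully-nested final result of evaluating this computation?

Working:
emit(5) @ H0 ⇒ out+=5
get @ H2 ⇒ 5
put(1) @ H2 ⇒ s:=1
H0 returns [5, 20]
H1 returns [5, 20]
H2 returns ([5, 20], 1)
= ([5, 20], 1)

Answer: ([5, 20], 1)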